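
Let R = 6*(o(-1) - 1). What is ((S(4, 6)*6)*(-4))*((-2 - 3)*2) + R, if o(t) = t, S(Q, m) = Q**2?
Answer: 3828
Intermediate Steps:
R = -12 (R = 6*(-1 - 1) = 6*(-2) = -12)
((S(4, 6)*6)*(-4))*((-2 - 3)*2) + R = ((4**2*6)*(-4))*((-2 - 3)*2) - 12 = ((16*6)*(-4))*(-5*2) - 12 = (96*(-4))*(-10) - 12 = -384*(-10) - 12 = 3840 - 12 = 3828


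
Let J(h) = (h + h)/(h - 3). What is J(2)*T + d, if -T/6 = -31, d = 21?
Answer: -723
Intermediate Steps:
T = 186 (T = -6*(-31) = 186)
J(h) = 2*h/(-3 + h) (J(h) = (2*h)/(-3 + h) = 2*h/(-3 + h))
J(2)*T + d = (2*2/(-3 + 2))*186 + 21 = (2*2/(-1))*186 + 21 = (2*2*(-1))*186 + 21 = -4*186 + 21 = -744 + 21 = -723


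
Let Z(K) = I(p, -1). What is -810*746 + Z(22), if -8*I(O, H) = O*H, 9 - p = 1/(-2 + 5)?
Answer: -7251107/12 ≈ -6.0426e+5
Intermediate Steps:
p = 26/3 (p = 9 - 1/(-2 + 5) = 9 - 1/3 = 9 - 1*⅓ = 9 - ⅓ = 26/3 ≈ 8.6667)
I(O, H) = -H*O/8 (I(O, H) = -O*H/8 = -H*O/8)
Z(K) = 13/12 (Z(K) = -⅛*(-1)*26/3 = 13/12)
-810*746 + Z(22) = -810*746 + 13/12 = -604260 + 13/12 = -7251107/12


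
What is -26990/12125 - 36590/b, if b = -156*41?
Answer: 27102571/7755150 ≈ 3.4948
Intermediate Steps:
b = -6396
-26990/12125 - 36590/b = -26990/12125 - 36590/(-6396) = -26990*1/12125 - 36590*(-1/6396) = -5398/2425 + 18295/3198 = 27102571/7755150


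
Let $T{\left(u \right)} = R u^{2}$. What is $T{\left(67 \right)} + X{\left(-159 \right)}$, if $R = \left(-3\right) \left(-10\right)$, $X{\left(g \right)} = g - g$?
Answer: $134670$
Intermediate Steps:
$X{\left(g \right)} = 0$
$R = 30$
$T{\left(u \right)} = 30 u^{2}$
$T{\left(67 \right)} + X{\left(-159 \right)} = 30 \cdot 67^{2} + 0 = 30 \cdot 4489 + 0 = 134670 + 0 = 134670$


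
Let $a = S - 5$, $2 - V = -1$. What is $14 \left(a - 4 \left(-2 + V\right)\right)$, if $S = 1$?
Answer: $-112$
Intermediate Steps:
$V = 3$ ($V = 2 - -1 = 2 + 1 = 3$)
$a = -4$ ($a = 1 - 5 = -4$)
$14 \left(a - 4 \left(-2 + V\right)\right) = 14 \left(-4 - 4 \left(-2 + 3\right)\right) = 14 \left(-4 - 4\right) = 14 \left(-8\right) = -112$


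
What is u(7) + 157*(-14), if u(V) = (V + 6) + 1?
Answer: -2184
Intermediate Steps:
u(V) = 7 + V (u(V) = (6 + V) + 1 = 7 + V)
u(7) + 157*(-14) = (7 + 7) + 157*(-14) = 14 - 2198 = -2184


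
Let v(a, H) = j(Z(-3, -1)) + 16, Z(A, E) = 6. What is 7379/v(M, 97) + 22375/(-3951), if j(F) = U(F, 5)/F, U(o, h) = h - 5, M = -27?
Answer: 28796429/63216 ≈ 455.52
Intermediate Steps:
U(o, h) = -5 + h
j(F) = 0 (j(F) = (-5 + 5)/F = 0/F = 0)
v(a, H) = 16 (v(a, H) = 0 + 16 = 16)
7379/v(M, 97) + 22375/(-3951) = 7379/16 + 22375/(-3951) = 7379*(1/16) + 22375*(-1/3951) = 7379/16 - 22375/3951 = 28796429/63216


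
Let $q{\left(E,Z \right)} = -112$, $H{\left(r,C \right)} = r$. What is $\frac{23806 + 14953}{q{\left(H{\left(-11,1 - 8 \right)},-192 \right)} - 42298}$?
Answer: $- \frac{38759}{42410} \approx -0.91391$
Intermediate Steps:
$\frac{23806 + 14953}{q{\left(H{\left(-11,1 - 8 \right)},-192 \right)} - 42298} = \frac{23806 + 14953}{-112 - 42298} = \frac{38759}{-42410} = 38759 \left(- \frac{1}{42410}\right) = - \frac{38759}{42410}$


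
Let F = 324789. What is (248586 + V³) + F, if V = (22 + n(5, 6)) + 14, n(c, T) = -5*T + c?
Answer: 574706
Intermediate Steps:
n(c, T) = c - 5*T
V = 11 (V = (22 + (5 - 5*6)) + 14 = (22 + (5 - 30)) + 14 = (22 - 25) + 14 = -3 + 14 = 11)
(248586 + V³) + F = (248586 + 11³) + 324789 = (248586 + 1331) + 324789 = 249917 + 324789 = 574706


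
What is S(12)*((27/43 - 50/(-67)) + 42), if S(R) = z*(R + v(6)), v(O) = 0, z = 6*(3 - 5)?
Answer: -17994384/2881 ≈ -6245.9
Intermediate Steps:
z = -12 (z = 6*(-2) = -12)
S(R) = -12*R (S(R) = -12*(R + 0) = -12*R)
S(12)*((27/43 - 50/(-67)) + 42) = (-12*12)*((27/43 - 50/(-67)) + 42) = -144*((27*(1/43) - 50*(-1/67)) + 42) = -144*((27/43 + 50/67) + 42) = -144*(3959/2881 + 42) = -144*124961/2881 = -17994384/2881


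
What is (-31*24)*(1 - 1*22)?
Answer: 15624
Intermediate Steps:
(-31*24)*(1 - 1*22) = -744*(1 - 22) = -744*(-21) = 15624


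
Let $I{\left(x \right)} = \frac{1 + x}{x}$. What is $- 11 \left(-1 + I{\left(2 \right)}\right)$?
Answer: $- \frac{11}{2} \approx -5.5$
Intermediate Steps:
$I{\left(x \right)} = \frac{1 + x}{x}$
$- 11 \left(-1 + I{\left(2 \right)}\right) = - 11 \left(-1 + \frac{1 + 2}{2}\right) = - 11 \left(-1 + \frac{1}{2} \cdot 3\right) = - 11 \left(-1 + \frac{3}{2}\right) = \left(-11\right) \frac{1}{2} = - \frac{11}{2}$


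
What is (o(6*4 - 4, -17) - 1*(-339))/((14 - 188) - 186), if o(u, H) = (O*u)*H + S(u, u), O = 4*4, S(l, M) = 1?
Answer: 85/6 ≈ 14.167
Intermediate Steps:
O = 16
o(u, H) = 1 + 16*H*u (o(u, H) = (16*u)*H + 1 = 16*H*u + 1 = 1 + 16*H*u)
(o(6*4 - 4, -17) - 1*(-339))/((14 - 188) - 186) = ((1 + 16*(-17)*(6*4 - 4)) - 1*(-339))/((14 - 188) - 186) = ((1 + 16*(-17)*(24 - 4)) + 339)/(-174 - 186) = ((1 + 16*(-17)*20) + 339)/(-360) = ((1 - 5440) + 339)*(-1/360) = (-5439 + 339)*(-1/360) = -5100*(-1/360) = 85/6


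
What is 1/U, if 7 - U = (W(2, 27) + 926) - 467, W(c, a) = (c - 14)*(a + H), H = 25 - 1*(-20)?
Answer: 1/412 ≈ 0.0024272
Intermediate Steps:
H = 45 (H = 25 + 20 = 45)
W(c, a) = (-14 + c)*(45 + a) (W(c, a) = (c - 14)*(a + 45) = (-14 + c)*(45 + a))
U = 412 (U = 7 - (((-630 - 14*27 + 45*2 + 27*2) + 926) - 467) = 7 - (((-630 - 378 + 90 + 54) + 926) - 467) = 7 - ((-864 + 926) - 467) = 7 - (62 - 467) = 7 - 1*(-405) = 7 + 405 = 412)
1/U = 1/412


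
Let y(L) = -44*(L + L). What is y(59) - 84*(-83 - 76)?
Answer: 8164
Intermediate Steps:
y(L) = -88*L
y(59) - 84*(-83 - 76) = -88*59 - 84*(-83 - 76) = -5192 - 84*(-159) = -5192 - 1*(-13356) = -5192 + 13356 = 8164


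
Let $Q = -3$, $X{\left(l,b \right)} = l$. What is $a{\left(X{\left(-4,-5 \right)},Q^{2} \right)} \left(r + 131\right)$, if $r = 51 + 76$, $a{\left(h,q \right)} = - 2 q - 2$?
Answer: $-5160$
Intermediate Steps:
$a{\left(h,q \right)} = -2 - 2 q$
$r = 127$
$a{\left(X{\left(-4,-5 \right)},Q^{2} \right)} \left(r + 131\right) = \left(-2 - 2 \left(-3\right)^{2}\right) \left(127 + 131\right) = \left(-2 - 18\right) 258 = \left(-20\right) 258 = -5160$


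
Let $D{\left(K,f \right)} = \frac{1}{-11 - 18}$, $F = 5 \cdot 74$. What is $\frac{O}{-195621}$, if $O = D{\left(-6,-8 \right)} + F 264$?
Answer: $- \frac{2832719}{5673009} \approx -0.49933$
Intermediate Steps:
$F = 370$
$D{\left(K,f \right)} = - \frac{1}{29}$ ($D{\left(K,f \right)} = \frac{1}{-29} = - \frac{1}{29}$)
$O = \frac{2832719}{29}$ ($O = - \frac{1}{29} + 370 \cdot 264 = - \frac{1}{29} + 97680 = \frac{2832719}{29} \approx 97680.0$)
$\frac{O}{-195621} = \frac{2832719}{29 \left(-195621\right)} = \frac{2832719}{29} \left(- \frac{1}{195621}\right) = - \frac{2832719}{5673009}$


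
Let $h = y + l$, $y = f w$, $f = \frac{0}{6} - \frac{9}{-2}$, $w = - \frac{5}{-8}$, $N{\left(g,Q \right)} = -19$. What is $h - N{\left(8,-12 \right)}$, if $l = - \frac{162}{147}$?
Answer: $\frac{16237}{784} \approx 20.71$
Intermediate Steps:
$w = \frac{5}{8}$ ($w = \left(-5\right) \left(- \frac{1}{8}\right) = \frac{5}{8} \approx 0.625$)
$f = \frac{9}{2}$ ($f = 0 \cdot \frac{1}{6} - - \frac{9}{2} = 0 + \frac{9}{2} = \frac{9}{2} \approx 4.5$)
$l = - \frac{54}{49}$ ($l = \left(-162\right) \frac{1}{147} = - \frac{54}{49} \approx -1.102$)
$y = \frac{45}{16}$ ($y = \frac{9}{2} \cdot \frac{5}{8} = \frac{45}{16} \approx 2.8125$)
$h = \frac{1341}{784}$ ($h = \frac{45}{16} - \frac{54}{49} = \frac{1341}{784} \approx 1.7105$)
$h - N{\left(8,-12 \right)} = \frac{1341}{784} - -19 = \frac{1341}{784} + 19 = \frac{16237}{784}$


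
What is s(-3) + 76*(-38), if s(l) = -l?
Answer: -2885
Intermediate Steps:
s(-3) + 76*(-38) = -1*(-3) + 76*(-38) = 3 - 2888 = -2885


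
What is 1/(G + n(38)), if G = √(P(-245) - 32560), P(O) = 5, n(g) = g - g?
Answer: -I*√32555/32555 ≈ -0.0055423*I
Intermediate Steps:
n(g) = 0
G = I*√32555 (G = √(5 - 32560) = √(-32555) = I*√32555 ≈ 180.43*I)
1/(G + n(38)) = 1/(I*√32555 + 0) = 1/(I*√32555) = -I*√32555/32555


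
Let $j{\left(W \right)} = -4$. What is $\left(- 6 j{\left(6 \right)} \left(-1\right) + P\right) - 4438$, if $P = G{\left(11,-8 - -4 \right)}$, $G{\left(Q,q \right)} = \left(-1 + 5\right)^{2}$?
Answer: $-4446$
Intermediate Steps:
$G{\left(Q,q \right)} = 16$ ($G{\left(Q,q \right)} = 4^{2} = 16$)
$P = 16$
$\left(- 6 j{\left(6 \right)} \left(-1\right) + P\right) - 4438 = \left(\left(-6\right) \left(-4\right) \left(-1\right) + 16\right) - 4438 = \left(24 \left(-1\right) + 16\right) - 4438 = \left(-24 + 16\right) - 4438 = -8 - 4438 = -4446$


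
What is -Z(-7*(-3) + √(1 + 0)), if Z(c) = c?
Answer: -22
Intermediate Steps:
-Z(-7*(-3) + √(1 + 0)) = -(-7*(-3) + √(1 + 0)) = -(21 + √1) = -(21 + 1) = -1*22 = -22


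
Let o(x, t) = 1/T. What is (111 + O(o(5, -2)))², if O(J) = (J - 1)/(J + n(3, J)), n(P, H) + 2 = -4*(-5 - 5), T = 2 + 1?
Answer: 162894169/13225 ≈ 12317.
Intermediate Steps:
T = 3
n(P, H) = 38 (n(P, H) = -2 - 4*(-5 - 5) = -2 - 4*(-10) = -2 + 40 = 38)
o(x, t) = ⅓ (o(x, t) = 1/3 = ⅓)
O(J) = (-1 + J)/(38 + J) (O(J) = (J - 1)/(J + 38) = (-1 + J)/(38 + J))
(111 + O(o(5, -2)))² = (111 + (-1 + ⅓)/(38 + ⅓))² = (111 - ⅔/(115/3))² = (111 + (3/115)*(-⅔))² = (111 - 2/115)² = (12763/115)² = 162894169/13225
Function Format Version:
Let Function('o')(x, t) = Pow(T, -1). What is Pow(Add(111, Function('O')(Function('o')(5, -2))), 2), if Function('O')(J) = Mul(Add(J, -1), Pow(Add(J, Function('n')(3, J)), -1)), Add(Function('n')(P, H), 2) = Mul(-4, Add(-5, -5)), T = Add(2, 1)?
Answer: Rational(162894169, 13225) ≈ 12317.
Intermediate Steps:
T = 3
Function('n')(P, H) = 38 (Function('n')(P, H) = Add(-2, Mul(-4, Add(-5, -5))) = Add(-2, Mul(-4, -10)) = Add(-2, 40) = 38)
Function('o')(x, t) = Rational(1, 3) (Function('o')(x, t) = Pow(3, -1) = Rational(1, 3))
Function('O')(J) = Mul(Pow(Add(38, J), -1), Add(-1, J)) (Function('O')(J) = Mul(Add(J, -1), Pow(Add(J, 38), -1)) = Mul(Add(-1, J), Pow(Add(38, J), -1)) = Mul(Pow(Add(38, J), -1), Add(-1, J)))
Pow(Add(111, Function('O')(Function('o')(5, -2))), 2) = Pow(Add(111, Mul(Pow(Add(38, Rational(1, 3)), -1), Add(-1, Rational(1, 3)))), 2) = Pow(Add(111, Mul(Pow(Rational(115, 3), -1), Rational(-2, 3))), 2) = Pow(Add(111, Mul(Rational(3, 115), Rational(-2, 3))), 2) = Pow(Add(111, Rational(-2, 115)), 2) = Pow(Rational(12763, 115), 2) = Rational(162894169, 13225)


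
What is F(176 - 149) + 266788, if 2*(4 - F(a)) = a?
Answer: 533557/2 ≈ 2.6678e+5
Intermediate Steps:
F(a) = 4 - a/2
F(176 - 149) + 266788 = (4 - (176 - 149)/2) + 266788 = (4 - 1/2*27) + 266788 = (4 - 27/2) + 266788 = -19/2 + 266788 = 533557/2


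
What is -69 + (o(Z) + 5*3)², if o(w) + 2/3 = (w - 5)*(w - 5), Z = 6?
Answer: 1495/9 ≈ 166.11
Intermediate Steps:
o(w) = -⅔ + (-5 + w)² (o(w) = -⅔ + (w - 5)*(w - 5) = -⅔ + (-5 + w)*(-5 + w) = -⅔ + (-5 + w)²)
-69 + (o(Z) + 5*3)² = -69 + ((-⅔ + (-5 + 6)²) + 5*3)² = -69 + ((-⅔ + 1²) + 15)² = -69 + ((-⅔ + 1) + 15)² = -69 + (⅓ + 15)² = -69 + (46/3)² = -69 + 2116/9 = 1495/9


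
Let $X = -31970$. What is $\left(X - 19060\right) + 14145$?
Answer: $-36885$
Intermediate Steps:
$\left(X - 19060\right) + 14145 = \left(-31970 - 19060\right) + 14145 = -51030 + 14145 = -36885$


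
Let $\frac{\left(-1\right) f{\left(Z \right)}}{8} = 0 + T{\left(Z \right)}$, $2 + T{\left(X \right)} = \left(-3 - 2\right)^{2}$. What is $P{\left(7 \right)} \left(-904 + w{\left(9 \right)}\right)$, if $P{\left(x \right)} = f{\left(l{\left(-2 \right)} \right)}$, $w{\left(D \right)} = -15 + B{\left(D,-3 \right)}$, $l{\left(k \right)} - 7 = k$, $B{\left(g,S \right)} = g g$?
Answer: $154192$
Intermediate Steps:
$B{\left(g,S \right)} = g^{2}$
$l{\left(k \right)} = 7 + k$
$w{\left(D \right)} = -15 + D^{2}$
$T{\left(X \right)} = 23$ ($T{\left(X \right)} = -2 + \left(-3 - 2\right)^{2} = -2 + \left(-5\right)^{2} = -2 + 25 = 23$)
$f{\left(Z \right)} = -184$ ($f{\left(Z \right)} = - 8 \left(0 + 23\right) = \left(-8\right) 23 = -184$)
$P{\left(x \right)} = -184$
$P{\left(7 \right)} \left(-904 + w{\left(9 \right)}\right) = - 184 \left(-904 - \left(15 - 9^{2}\right)\right) = - 184 \left(-904 + \left(-15 + 81\right)\right) = - 184 \left(-904 + 66\right) = \left(-184\right) \left(-838\right) = 154192$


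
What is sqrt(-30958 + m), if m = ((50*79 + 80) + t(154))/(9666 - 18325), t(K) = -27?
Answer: 5*I*sqrt(92848491407)/8659 ≈ 175.95*I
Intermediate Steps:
m = -4003/8659 (m = ((50*79 + 80) - 27)/(9666 - 18325) = ((3950 + 80) - 27)/(-8659) = (4030 - 27)*(-1/8659) = 4003*(-1/8659) = -4003/8659 ≈ -0.46229)
sqrt(-30958 + m) = sqrt(-30958 - 4003/8659) = sqrt(-268069325/8659) = 5*I*sqrt(92848491407)/8659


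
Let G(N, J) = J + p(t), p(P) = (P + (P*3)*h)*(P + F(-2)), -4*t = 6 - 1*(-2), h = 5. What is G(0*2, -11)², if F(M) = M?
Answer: 13689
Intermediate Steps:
t = -2 (t = -(6 - 1*(-2))/4 = -(6 + 2)/4 = -¼*8 = -2)
p(P) = 16*P*(-2 + P) (p(P) = (P + (P*3)*5)*(P - 2) = (P + (3*P)*5)*(-2 + P) = (P + 15*P)*(-2 + P) = (16*P)*(-2 + P) = 16*P*(-2 + P))
G(N, J) = 128 + J (G(N, J) = J + 16*(-2)*(-2 - 2) = J + 16*(-2)*(-4) = J + 128 = 128 + J)
G(0*2, -11)² = (128 - 11)² = 117² = 13689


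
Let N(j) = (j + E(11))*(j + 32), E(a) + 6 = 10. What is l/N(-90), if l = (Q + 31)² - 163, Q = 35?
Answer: 4193/4988 ≈ 0.84062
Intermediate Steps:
E(a) = 4 (E(a) = -6 + 10 = 4)
N(j) = (4 + j)*(32 + j) (N(j) = (j + 4)*(j + 32) = (4 + j)*(32 + j))
l = 4193 (l = (35 + 31)² - 163 = 66² - 163 = 4356 - 163 = 4193)
l/N(-90) = 4193/(128 + (-90)² + 36*(-90)) = 4193/(128 + 8100 - 3240) = 4193/4988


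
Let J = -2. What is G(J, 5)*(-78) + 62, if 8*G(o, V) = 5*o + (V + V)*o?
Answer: 709/2 ≈ 354.50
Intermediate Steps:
G(o, V) = 5*o/8 + V*o/4 (G(o, V) = (5*o + (V + V)*o)/8 = (5*o + (2*V)*o)/8 = (5*o + 2*V*o)/8 = 5*o/8 + V*o/4)
G(J, 5)*(-78) + 62 = ((1/8)*(-2)*(5 + 2*5))*(-78) + 62 = ((1/8)*(-2)*(5 + 10))*(-78) + 62 = ((1/8)*(-2)*15)*(-78) + 62 = -15/4*(-78) + 62 = 585/2 + 62 = 709/2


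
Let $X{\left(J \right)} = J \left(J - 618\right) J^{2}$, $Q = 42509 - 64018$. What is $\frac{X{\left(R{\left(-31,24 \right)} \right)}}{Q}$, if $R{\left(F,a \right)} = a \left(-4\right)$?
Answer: $- \frac{631701504}{21509} \approx -29369.0$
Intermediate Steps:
$R{\left(F,a \right)} = - 4 a$
$Q = -21509$
$X{\left(J \right)} = J^{3} \left(-618 + J\right)$ ($X{\left(J \right)} = J \left(-618 + J\right) J^{2} = J^{3} \left(-618 + J\right)$)
$\frac{X{\left(R{\left(-31,24 \right)} \right)}}{Q} = \frac{\left(\left(-4\right) 24\right)^{3} \left(-618 - 96\right)}{-21509} = \left(-96\right)^{3} \left(-618 - 96\right) \left(- \frac{1}{21509}\right) = \left(-884736\right) \left(-714\right) \left(- \frac{1}{21509}\right) = 631701504 \left(- \frac{1}{21509}\right) = - \frac{631701504}{21509}$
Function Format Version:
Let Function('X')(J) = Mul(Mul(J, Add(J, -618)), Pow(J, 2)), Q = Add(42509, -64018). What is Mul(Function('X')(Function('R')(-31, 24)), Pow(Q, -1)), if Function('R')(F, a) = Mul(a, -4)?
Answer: Rational(-631701504, 21509) ≈ -29369.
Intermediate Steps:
Function('R')(F, a) = Mul(-4, a)
Q = -21509
Function('X')(J) = Mul(Pow(J, 3), Add(-618, J)) (Function('X')(J) = Mul(Mul(J, Add(-618, J)), Pow(J, 2)) = Mul(Pow(J, 3), Add(-618, J)))
Mul(Function('X')(Function('R')(-31, 24)), Pow(Q, -1)) = Mul(Mul(Pow(Mul(-4, 24), 3), Add(-618, Mul(-4, 24))), Pow(-21509, -1)) = Mul(Mul(Pow(-96, 3), Add(-618, -96)), Rational(-1, 21509)) = Mul(Mul(-884736, -714), Rational(-1, 21509)) = Mul(631701504, Rational(-1, 21509)) = Rational(-631701504, 21509)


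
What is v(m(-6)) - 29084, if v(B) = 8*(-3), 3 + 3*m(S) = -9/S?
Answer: -29108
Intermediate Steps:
m(S) = -1 - 3/S (m(S) = -1 + (-9/S)/3 = -1 - 3/S)
v(B) = -24
v(m(-6)) - 29084 = -24 - 29084 = -29108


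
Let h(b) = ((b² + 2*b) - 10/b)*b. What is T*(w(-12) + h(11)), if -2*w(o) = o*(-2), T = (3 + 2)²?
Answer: 38775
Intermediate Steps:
T = 25 (T = 5² = 25)
w(o) = o (w(o) = -o*(-2)/2 = -(-1)*o = o)
h(b) = b*(b² - 10/b + 2*b) (h(b) = (b² - 10/b + 2*b)*b = b*(b² - 10/b + 2*b))
T*(w(-12) + h(11)) = 25*(-12 + (-10 + 11³ + 2*11²)) = 25*(-12 + (-10 + 1331 + 2*121)) = 25*(-12 + (-10 + 1331 + 242)) = 25*(-12 + 1563) = 25*1551 = 38775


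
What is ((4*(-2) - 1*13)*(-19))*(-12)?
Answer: -4788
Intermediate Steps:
((4*(-2) - 1*13)*(-19))*(-12) = ((-8 - 13)*(-19))*(-12) = -21*(-19)*(-12) = 399*(-12) = -4788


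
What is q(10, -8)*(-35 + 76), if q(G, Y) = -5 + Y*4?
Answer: -1517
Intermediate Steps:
q(G, Y) = -5 + 4*Y
q(10, -8)*(-35 + 76) = (-5 + 4*(-8))*(-35 + 76) = (-5 - 32)*41 = -37*41 = -1517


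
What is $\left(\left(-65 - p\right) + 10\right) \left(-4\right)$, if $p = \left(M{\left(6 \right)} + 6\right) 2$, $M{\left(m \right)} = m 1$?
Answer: $316$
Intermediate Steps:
$M{\left(m \right)} = m$
$p = 24$ ($p = \left(6 + 6\right) 2 = 12 \cdot 2 = 24$)
$\left(\left(-65 - p\right) + 10\right) \left(-4\right) = \left(\left(-65 - 24\right) + 10\right) \left(-4\right) = \left(-89 + 10\right) \left(-4\right) = \left(-79\right) \left(-4\right) = 316$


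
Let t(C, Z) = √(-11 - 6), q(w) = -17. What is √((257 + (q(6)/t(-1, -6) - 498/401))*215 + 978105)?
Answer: √(166122386290 + 34572215*I*√17)/401 ≈ 1016.4 + 0.43608*I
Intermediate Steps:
t(C, Z) = I*√17 (t(C, Z) = √(-17) = I*√17)
√((257 + (q(6)/t(-1, -6) - 498/401))*215 + 978105) = √((257 + (-17*(-I*√17/17) - 498/401))*215 + 978105) = √((257 + (-(-1)*I*√17 - 498*1/401))*215 + 978105) = √((257 + (I*√17 - 498/401))*215 + 978105) = √((257 + (-498/401 + I*√17))*215 + 978105) = √((102559/401 + I*√17)*215 + 978105) = √((22050185/401 + 215*I*√17) + 978105) = √(414270290/401 + 215*I*√17)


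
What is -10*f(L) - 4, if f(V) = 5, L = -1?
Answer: -54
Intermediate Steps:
-10*f(L) - 4 = -10*5 - 4 = -50 - 4 = -54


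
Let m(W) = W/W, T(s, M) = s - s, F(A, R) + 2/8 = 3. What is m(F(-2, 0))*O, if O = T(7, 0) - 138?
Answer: -138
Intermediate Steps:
F(A, R) = 11/4 (F(A, R) = -¼ + 3 = 11/4)
T(s, M) = 0
m(W) = 1
O = -138 (O = 0 - 138 = -138)
m(F(-2, 0))*O = 1*(-138) = -138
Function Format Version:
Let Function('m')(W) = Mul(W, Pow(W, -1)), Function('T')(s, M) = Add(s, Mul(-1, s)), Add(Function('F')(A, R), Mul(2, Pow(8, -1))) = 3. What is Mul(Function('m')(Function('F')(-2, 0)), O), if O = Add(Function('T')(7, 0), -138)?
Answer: -138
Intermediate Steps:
Function('F')(A, R) = Rational(11, 4) (Function('F')(A, R) = Add(Rational(-1, 4), 3) = Rational(11, 4))
Function('T')(s, M) = 0
Function('m')(W) = 1
O = -138 (O = Add(0, -138) = -138)
Mul(Function('m')(Function('F')(-2, 0)), O) = Mul(1, -138) = -138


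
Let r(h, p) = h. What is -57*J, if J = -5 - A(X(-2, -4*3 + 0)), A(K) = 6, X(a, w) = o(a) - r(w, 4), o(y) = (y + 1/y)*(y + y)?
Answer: 627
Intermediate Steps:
o(y) = 2*y*(y + 1/y) (o(y) = (y + 1/y)*(2*y) = 2*y*(y + 1/y))
X(a, w) = 2 - w + 2*a**2 (X(a, w) = (2 + 2*a**2) - w = 2 - w + 2*a**2)
J = -11 (J = -5 - 1*6 = -5 - 6 = -11)
-57*J = -57*(-11) = 627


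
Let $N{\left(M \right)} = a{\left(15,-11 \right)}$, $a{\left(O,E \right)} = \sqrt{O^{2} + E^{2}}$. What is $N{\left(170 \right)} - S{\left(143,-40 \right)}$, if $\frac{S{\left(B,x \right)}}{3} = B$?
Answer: $-429 + \sqrt{346} \approx -410.4$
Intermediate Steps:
$a{\left(O,E \right)} = \sqrt{E^{2} + O^{2}}$
$N{\left(M \right)} = \sqrt{346}$ ($N{\left(M \right)} = \sqrt{\left(-11\right)^{2} + 15^{2}} = \sqrt{121 + 225} = \sqrt{346}$)
$S{\left(B,x \right)} = 3 B$
$N{\left(170 \right)} - S{\left(143,-40 \right)} = \sqrt{346} - 3 \cdot 143 = \sqrt{346} - 429 = -429 + \sqrt{346}$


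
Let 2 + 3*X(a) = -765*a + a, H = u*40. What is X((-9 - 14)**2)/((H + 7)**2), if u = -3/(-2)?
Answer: -404158/13467 ≈ -30.011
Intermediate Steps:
u = 3/2 (u = -3*(-1/2) = 3/2 ≈ 1.5000)
H = 60 (H = (3/2)*40 = 60)
X(a) = -2/3 - 764*a/3 (X(a) = -2/3 + (-765*a + a)/3 = -2/3 + (-764*a)/3 = -2/3 - 764*a/3)
X((-9 - 14)**2)/((H + 7)**2) = (-2/3 - 764*(-9 - 14)**2/3)/((60 + 7)**2) = (-2/3 - 764/3*(-23)**2)/(67**2) = (-2/3 - 764/3*529)/4489 = (-2/3 - 404156/3)*(1/4489) = -404158/3*1/4489 = -404158/13467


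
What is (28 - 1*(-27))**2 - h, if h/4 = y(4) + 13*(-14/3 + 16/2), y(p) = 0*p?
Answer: 8555/3 ≈ 2851.7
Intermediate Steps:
y(p) = 0
h = 520/3 (h = 4*(0 + 13*(-14/3 + 16/2)) = 4*(0 + 13*(-14*1/3 + 16*(1/2))) = 4*(0 + 13*(-14/3 + 8)) = 4*(0 + 13*(10/3)) = 4*(0 + 130/3) = 4*(130/3) = 520/3 ≈ 173.33)
(28 - 1*(-27))**2 - h = (28 - 1*(-27))**2 - 1*520/3 = (28 + 27)**2 - 520/3 = 55**2 - 520/3 = 3025 - 520/3 = 8555/3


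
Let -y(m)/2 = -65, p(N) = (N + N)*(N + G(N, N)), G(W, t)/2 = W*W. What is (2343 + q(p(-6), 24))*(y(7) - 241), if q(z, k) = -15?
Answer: -258408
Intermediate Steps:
G(W, t) = 2*W**2 (G(W, t) = 2*(W*W) = 2*W**2)
p(N) = 2*N*(N + 2*N**2) (p(N) = (N + N)*(N + 2*N**2) = (2*N)*(N + 2*N**2) = 2*N*(N + 2*N**2))
y(m) = 130 (y(m) = -2*(-65) = 130)
(2343 + q(p(-6), 24))*(y(7) - 241) = (2343 - 15)*(130 - 241) = 2328*(-111) = -258408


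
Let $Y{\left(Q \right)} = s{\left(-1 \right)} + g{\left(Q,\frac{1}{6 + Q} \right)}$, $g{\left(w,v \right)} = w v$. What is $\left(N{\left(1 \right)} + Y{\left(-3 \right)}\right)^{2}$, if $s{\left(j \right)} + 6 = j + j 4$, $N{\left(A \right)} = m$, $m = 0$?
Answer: $144$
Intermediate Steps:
$N{\left(A \right)} = 0$
$g{\left(w,v \right)} = v w$
$s{\left(j \right)} = -6 + 5 j$ ($s{\left(j \right)} = -6 + \left(j + j 4\right) = -6 + \left(j + 4 j\right) = -6 + 5 j$)
$Y{\left(Q \right)} = -11 + \frac{Q}{6 + Q}$ ($Y{\left(Q \right)} = \left(-6 + 5 \left(-1\right)\right) + \frac{Q}{6 + Q} = \left(-6 - 5\right) + \frac{Q}{6 + Q} = -11 + \frac{Q}{6 + Q}$)
$\left(N{\left(1 \right)} + Y{\left(-3 \right)}\right)^{2} = \left(0 + \frac{2 \left(-33 - -15\right)}{6 - 3}\right)^{2} = \left(0 + \frac{2 \left(-33 + 15\right)}{3}\right)^{2} = \left(0 + 2 \cdot \frac{1}{3} \left(-18\right)\right)^{2} = \left(0 - 12\right)^{2} = \left(-12\right)^{2} = 144$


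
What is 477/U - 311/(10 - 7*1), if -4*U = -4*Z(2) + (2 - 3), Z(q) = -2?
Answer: -7901/21 ≈ -376.24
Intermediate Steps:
U = -7/4 (U = -(-4*(-2) + (2 - 3))/4 = -(8 - 1)/4 = -¼*7 = -7/4 ≈ -1.7500)
477/U - 311/(10 - 7*1) = 477/(-7/4) - 311/(10 - 7*1) = 477*(-4/7) - 311/(10 - 7) = -1908/7 - 311/3 = -7901/21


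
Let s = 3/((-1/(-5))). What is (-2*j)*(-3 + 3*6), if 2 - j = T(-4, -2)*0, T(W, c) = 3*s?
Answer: -60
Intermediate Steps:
s = 15 (s = 3/((-1*(-⅕))) = 3/(⅕) = 3*5 = 15)
T(W, c) = 45 (T(W, c) = 3*15 = 45)
j = 2 (j = 2 - 45*0 = 2 - 1*0 = 2 + 0 = 2)
(-2*j)*(-3 + 3*6) = (-2*2)*(-3 + 3*6) = -4*(-3 + 18) = -4*15 = -60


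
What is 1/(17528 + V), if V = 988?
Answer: 1/18516 ≈ 5.4007e-5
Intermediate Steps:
1/(17528 + V) = 1/(17528 + 988) = 1/18516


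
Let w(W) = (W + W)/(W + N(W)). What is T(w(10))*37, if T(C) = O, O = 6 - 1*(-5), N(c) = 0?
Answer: 407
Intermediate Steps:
w(W) = 2 (w(W) = (W + W)/(W + 0) = (2*W)/W = 2)
O = 11 (O = 6 + 5 = 11)
T(C) = 11
T(w(10))*37 = 11*37 = 407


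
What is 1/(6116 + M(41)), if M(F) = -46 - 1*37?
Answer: 1/6033 ≈ 0.00016575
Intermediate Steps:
M(F) = -83 (M(F) = -46 - 37 = -83)
1/(6116 + M(41)) = 1/(6116 - 83) = 1/6033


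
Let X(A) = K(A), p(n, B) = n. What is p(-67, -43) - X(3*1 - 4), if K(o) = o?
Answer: -66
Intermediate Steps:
X(A) = A
p(-67, -43) - X(3*1 - 4) = -67 - (3*1 - 4) = -67 - (3 - 4) = -67 - 1*(-1) = -67 + 1 = -66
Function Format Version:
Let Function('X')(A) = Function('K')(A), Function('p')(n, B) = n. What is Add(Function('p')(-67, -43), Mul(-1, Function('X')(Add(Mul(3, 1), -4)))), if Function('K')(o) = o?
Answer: -66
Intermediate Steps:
Function('X')(A) = A
Add(Function('p')(-67, -43), Mul(-1, Function('X')(Add(Mul(3, 1), -4)))) = Add(-67, Mul(-1, Add(Mul(3, 1), -4))) = Add(-67, Mul(-1, Add(3, -4))) = Add(-67, Mul(-1, -1)) = Add(-67, 1) = -66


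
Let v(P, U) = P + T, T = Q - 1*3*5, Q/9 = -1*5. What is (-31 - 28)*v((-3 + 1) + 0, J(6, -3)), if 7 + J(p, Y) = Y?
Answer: 3658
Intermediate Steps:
Q = -45 (Q = 9*(-1*5) = 9*(-5) = -45)
T = -60 (T = -45 - 1*3*5 = -45 - 3*5 = -45 - 15 = -60)
J(p, Y) = -7 + Y
v(P, U) = -60 + P (v(P, U) = P - 60 = -60 + P)
(-31 - 28)*v((-3 + 1) + 0, J(6, -3)) = (-31 - 28)*(-60 + ((-3 + 1) + 0)) = -59*(-60 + (-2 + 0)) = -59*(-60 - 2) = -59*(-62) = 3658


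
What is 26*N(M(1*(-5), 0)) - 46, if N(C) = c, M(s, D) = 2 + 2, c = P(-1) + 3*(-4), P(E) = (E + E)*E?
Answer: -306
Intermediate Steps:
P(E) = 2*E² (P(E) = (2*E)*E = 2*E²)
c = -10 (c = 2*(-1)² + 3*(-4) = 2*1 - 12 = 2 - 12 = -10)
M(s, D) = 4
N(C) = -10
26*N(M(1*(-5), 0)) - 46 = 26*(-10) - 46 = -260 - 46 = -306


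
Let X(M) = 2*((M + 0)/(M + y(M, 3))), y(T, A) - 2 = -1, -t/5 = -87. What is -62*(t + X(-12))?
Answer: -298158/11 ≈ -27105.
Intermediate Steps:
t = 435 (t = -5*(-87) = 435)
y(T, A) = 1 (y(T, A) = 2 - 1 = 1)
X(M) = 2*M/(1 + M) (X(M) = 2*((M + 0)/(M + 1)) = 2*(M/(1 + M)) = 2*M/(1 + M))
-62*(t + X(-12)) = -62*(435 + 2*(-12)/(1 - 12)) = -62*(435 + 2*(-12)/(-11)) = -62*(435 + 2*(-12)*(-1/11)) = -62*(435 + 24/11) = -62*4809/11 = -298158/11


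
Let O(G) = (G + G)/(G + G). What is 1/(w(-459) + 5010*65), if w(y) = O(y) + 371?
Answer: 1/326022 ≈ 3.0673e-6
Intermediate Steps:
O(G) = 1 (O(G) = (2*G)/((2*G)) = (2*G)*(1/(2*G)) = 1)
w(y) = 372 (w(y) = 1 + 371 = 372)
1/(w(-459) + 5010*65) = 1/(372 + 5010*65) = 1/(372 + 325650) = 1/326022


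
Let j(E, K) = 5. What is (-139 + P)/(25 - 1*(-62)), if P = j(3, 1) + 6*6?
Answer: -98/87 ≈ -1.1264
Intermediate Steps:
P = 41 (P = 5 + 6*6 = 5 + 36 = 41)
(-139 + P)/(25 - 1*(-62)) = (-139 + 41)/(25 - 1*(-62)) = -98/(25 + 62) = -98/87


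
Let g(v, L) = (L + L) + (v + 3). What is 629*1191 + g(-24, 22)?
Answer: 749162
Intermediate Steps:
g(v, L) = 3 + v + 2*L (g(v, L) = 2*L + (3 + v) = 3 + v + 2*L)
629*1191 + g(-24, 22) = 629*1191 + (3 - 24 + 2*22) = 749139 + (3 - 24 + 44) = 749139 + 23 = 749162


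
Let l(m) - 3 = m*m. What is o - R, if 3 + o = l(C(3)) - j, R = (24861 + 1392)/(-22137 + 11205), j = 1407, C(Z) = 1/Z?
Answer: -46061569/32796 ≈ -1404.5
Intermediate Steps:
l(m) = 3 + m² (l(m) = 3 + m*m = 3 + m²)
R = -8751/3644 (R = 26253/(-10932) = 26253*(-1/10932) = -8751/3644 ≈ -2.4015)
o = -12662/9 (o = -3 + ((3 + (1/3)²) - 1*1407) = -3 + ((3 + (⅓)²) - 1407) = -3 + ((3 + ⅑) - 1407) = -3 + (28/9 - 1407) = -3 - 12635/9 = -12662/9 ≈ -1406.9)
o - R = -12662/9 - 1*(-8751/3644) = -12662/9 + 8751/3644 = -46061569/32796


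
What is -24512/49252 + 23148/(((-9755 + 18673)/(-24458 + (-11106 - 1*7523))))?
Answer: -877197745478/7843381 ≈ -1.1184e+5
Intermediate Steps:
-24512/49252 + 23148/(((-9755 + 18673)/(-24458 + (-11106 - 1*7523)))) = -24512*1/49252 + 23148/((8918/(-24458 + (-11106 - 7523)))) = -6128/12313 + 23148/((8918/(-24458 - 18629))) = -6128/12313 + 23148/((8918/(-43087))) = -6128/12313 + 23148/((8918*(-1/43087))) = -6128/12313 + 23148/(-8918/43087) = -6128/12313 + 23148*(-43087/8918) = -6128/12313 - 498688938/4459 = -877197745478/7843381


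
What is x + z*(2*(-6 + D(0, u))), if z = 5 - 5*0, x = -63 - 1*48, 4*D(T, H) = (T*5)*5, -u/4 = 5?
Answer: -171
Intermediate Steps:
u = -20 (u = -4*5 = -20)
D(T, H) = 25*T/4 (D(T, H) = ((T*5)*5)/4 = ((5*T)*5)/4 = (25*T)/4 = 25*T/4)
x = -111 (x = -63 - 48 = -111)
z = 5 (z = 5 + 0 = 5)
x + z*(2*(-6 + D(0, u))) = -111 + 5*(2*(-6 + (25/4)*0)) = -111 + 5*(2*(-6 + 0)) = -111 + 5*(2*(-6)) = -111 + 5*(-12) = -111 - 60 = -171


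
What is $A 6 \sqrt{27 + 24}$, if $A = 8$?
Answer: $48 \sqrt{51} \approx 342.79$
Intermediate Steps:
$A 6 \sqrt{27 + 24} = 8 \cdot 6 \sqrt{27 + 24} = 48 \sqrt{51}$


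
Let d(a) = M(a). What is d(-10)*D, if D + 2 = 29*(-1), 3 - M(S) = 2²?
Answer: 31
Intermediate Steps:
M(S) = -1 (M(S) = 3 - 1*2² = 3 - 1*4 = 3 - 4 = -1)
d(a) = -1
D = -31 (D = -2 + 29*(-1) = -2 - 29 = -31)
d(-10)*D = -1*(-31) = 31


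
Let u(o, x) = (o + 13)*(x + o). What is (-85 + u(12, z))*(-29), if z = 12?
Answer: -14935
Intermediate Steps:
u(o, x) = (13 + o)*(o + x)
(-85 + u(12, z))*(-29) = (-85 + (12² + 13*12 + 13*12 + 12*12))*(-29) = (-85 + (144 + 156 + 156 + 144))*(-29) = (-85 + 600)*(-29) = 515*(-29) = -14935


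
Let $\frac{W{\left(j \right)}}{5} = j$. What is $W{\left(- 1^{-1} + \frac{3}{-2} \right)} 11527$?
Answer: $- \frac{288175}{2} \approx -1.4409 \cdot 10^{5}$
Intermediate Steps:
$W{\left(j \right)} = 5 j$
$W{\left(- 1^{-1} + \frac{3}{-2} \right)} 11527 = 5 \left(- 1^{-1} + \frac{3}{-2}\right) 11527 = 5 \left(\left(-1\right) 1 + 3 \left(- \frac{1}{2}\right)\right) 11527 = 5 \left(-1 - \frac{3}{2}\right) 11527 = 5 \left(- \frac{5}{2}\right) 11527 = \left(- \frac{25}{2}\right) 11527 = - \frac{288175}{2}$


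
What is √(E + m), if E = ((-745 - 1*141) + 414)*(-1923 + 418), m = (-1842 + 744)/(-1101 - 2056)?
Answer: √7079912250026/3157 ≈ 842.83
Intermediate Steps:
m = 1098/3157 (m = -1098/(-3157) = -1098*(-1/3157) = 1098/3157 ≈ 0.34780)
E = 710360 (E = ((-745 - 141) + 414)*(-1505) = (-886 + 414)*(-1505) = -472*(-1505) = 710360)
√(E + m) = √(710360 + 1098/3157) = √(2242607618/3157) = √7079912250026/3157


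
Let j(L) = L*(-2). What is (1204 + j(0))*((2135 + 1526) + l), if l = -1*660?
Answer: 3613204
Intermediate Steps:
j(L) = -2*L
l = -660
(1204 + j(0))*((2135 + 1526) + l) = (1204 - 2*0)*((2135 + 1526) - 660) = (1204 + 0)*(3661 - 660) = 1204*3001 = 3613204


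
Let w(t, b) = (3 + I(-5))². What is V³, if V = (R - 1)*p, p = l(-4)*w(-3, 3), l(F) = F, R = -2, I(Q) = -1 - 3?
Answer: 1728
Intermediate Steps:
I(Q) = -4
w(t, b) = 1 (w(t, b) = (3 - 4)² = (-1)² = 1)
p = -4 (p = -4*1 = -4)
V = 12 (V = (-2 - 1)*(-4) = -3*(-4) = 12)
V³ = 12³ = 1728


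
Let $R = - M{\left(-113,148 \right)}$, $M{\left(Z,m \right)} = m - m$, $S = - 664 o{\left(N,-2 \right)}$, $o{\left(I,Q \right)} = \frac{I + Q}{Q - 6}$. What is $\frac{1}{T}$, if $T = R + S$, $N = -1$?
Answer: $- \frac{1}{249} \approx -0.0040161$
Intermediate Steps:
$o{\left(I,Q \right)} = \frac{I + Q}{-6 + Q}$
$S = -249$ ($S = - 664 \frac{-1 - 2}{-6 - 2} = - 664 \frac{1}{-8} \left(-3\right) = - 664 \left(\left(- \frac{1}{8}\right) \left(-3\right)\right) = \left(-664\right) \frac{3}{8} = -249$)
$M{\left(Z,m \right)} = 0$
$R = 0$ ($R = \left(-1\right) 0 = 0$)
$T = -249$ ($T = 0 - 249 = -249$)
$\frac{1}{T} = \frac{1}{-249} = - \frac{1}{249}$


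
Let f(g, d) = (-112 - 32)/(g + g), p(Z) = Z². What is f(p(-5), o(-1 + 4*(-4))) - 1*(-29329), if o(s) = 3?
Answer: 733153/25 ≈ 29326.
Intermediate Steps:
f(g, d) = -72/g (f(g, d) = -144*1/(2*g) = -72/g)
f(p(-5), o(-1 + 4*(-4))) - 1*(-29329) = -72/((-5)²) - 1*(-29329) = -72/25 + 29329 = 733153/25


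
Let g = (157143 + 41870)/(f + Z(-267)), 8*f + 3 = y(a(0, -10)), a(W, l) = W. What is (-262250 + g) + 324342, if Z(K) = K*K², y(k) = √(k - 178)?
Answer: 1439736897819751217356/23187160024716427 - 1592104*I*√178/23187160024716427 ≈ 62092.0 - 9.1608e-10*I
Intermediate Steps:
y(k) = √(-178 + k)
Z(K) = K³
f = -3/8 + I*√178/8 (f = -3/8 + √(-178 + 0)/8 = -3/8 + √(-178)/8 = -3/8 + (I*√178)/8 = -3/8 + I*√178/8 ≈ -0.375 + 1.6677*I)
g = 199013/(-152273307/8 + I*√178/8) (g = (157143 + 41870)/((-3/8 + I*√178/8) + (-267)³) = 199013/((-3/8 + I*√178/8) - 19034163) = 199013/(-152273307/8 + I*√178/8) ≈ -0.010456 - 9.1608e-10*I)
(-262250 + g) + 324342 = (-262250 + (-242434941167928/23187160024716427 - 1592104*I*√178/23187160024716427)) + 324342 = (-6080832958916824148678/23187160024716427 - 1592104*I*√178/23187160024716427) + 324342 = 1439736897819751217356/23187160024716427 - 1592104*I*√178/23187160024716427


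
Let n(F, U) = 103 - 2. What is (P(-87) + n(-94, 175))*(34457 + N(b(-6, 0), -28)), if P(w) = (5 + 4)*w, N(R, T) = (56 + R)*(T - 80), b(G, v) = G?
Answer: -19816874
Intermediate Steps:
n(F, U) = 101
N(R, T) = (-80 + T)*(56 + R) (N(R, T) = (56 + R)*(-80 + T) = (-80 + T)*(56 + R))
P(w) = 9*w
(P(-87) + n(-94, 175))*(34457 + N(b(-6, 0), -28)) = (9*(-87) + 101)*(34457 + (-4480 - 80*(-6) + 56*(-28) - 6*(-28))) = (-783 + 101)*(34457 + (-4480 + 480 - 1568 + 168)) = -682*(34457 - 5400) = -682*29057 = -19816874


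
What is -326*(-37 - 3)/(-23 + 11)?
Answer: -3260/3 ≈ -1086.7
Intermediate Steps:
-326*(-37 - 3)/(-23 + 11) = -(-13040)/(-12) = -(-13040)*(-1)/12 = -326*10/3 = -3260/3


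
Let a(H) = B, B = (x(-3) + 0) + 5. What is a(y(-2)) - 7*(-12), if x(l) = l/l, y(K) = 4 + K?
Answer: 90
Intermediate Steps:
x(l) = 1
B = 6 (B = (1 + 0) + 5 = 1 + 5 = 6)
a(H) = 6
a(y(-2)) - 7*(-12) = 6 - 7*(-12) = 6 + 84 = 90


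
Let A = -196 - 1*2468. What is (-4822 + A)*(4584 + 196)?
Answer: -35783080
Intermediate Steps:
A = -2664 (A = -196 - 2468 = -2664)
(-4822 + A)*(4584 + 196) = (-4822 - 2664)*(4584 + 196) = -7486*4780 = -35783080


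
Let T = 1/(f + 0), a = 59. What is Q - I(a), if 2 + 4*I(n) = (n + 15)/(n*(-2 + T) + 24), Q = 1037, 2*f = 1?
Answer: 49763/48 ≈ 1036.7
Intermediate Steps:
f = ½ (f = (½)*1 = ½ ≈ 0.50000)
T = 2 (T = 1/(½ + 0) = 1/(½) = 2)
I(n) = -11/32 + n/96 (I(n) = -½ + ((n + 15)/(n*(-2 + 2) + 24))/4 = -½ + ((15 + n)/(n*0 + 24))/4 = -½ + ((15 + n)/(0 + 24))/4 = -½ + ((15 + n)/24)/4 = -½ + ((15 + n)*(1/24))/4 = -½ + (5/8 + n/24)/4 = -½ + (5/32 + n/96) = -11/32 + n/96)
Q - I(a) = 1037 - (-11/32 + (1/96)*59) = 1037 - (-11/32 + 59/96) = 1037 - 1*13/48 = 1037 - 13/48 = 49763/48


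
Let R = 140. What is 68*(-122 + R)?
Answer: 1224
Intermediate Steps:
68*(-122 + R) = 68*(-122 + 140) = 68*18 = 1224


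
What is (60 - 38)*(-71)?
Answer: -1562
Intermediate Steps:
(60 - 38)*(-71) = 22*(-71) = -1562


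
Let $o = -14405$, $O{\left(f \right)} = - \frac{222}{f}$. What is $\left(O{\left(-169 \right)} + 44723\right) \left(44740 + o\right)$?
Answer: $\frac{229284337015}{169} \approx 1.3567 \cdot 10^{9}$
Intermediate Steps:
$\left(O{\left(-169 \right)} + 44723\right) \left(44740 + o\right) = \left(- \frac{222}{-169} + 44723\right) \left(44740 - 14405\right) = \left(\left(-222\right) \left(- \frac{1}{169}\right) + 44723\right) 30335 = \left(\frac{222}{169} + 44723\right) 30335 = \frac{7558409}{169} \cdot 30335 = \frac{229284337015}{169}$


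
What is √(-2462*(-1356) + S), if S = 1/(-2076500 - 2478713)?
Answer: √69273178740481540955/4555213 ≈ 1827.1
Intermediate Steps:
S = -1/4555213 (S = 1/(-4555213) = -1/4555213 ≈ -2.1953e-7)
√(-2462*(-1356) + S) = √(-2462*(-1356) - 1/4555213) = √(3338472 - 1/4555213) = √(15207451054535/4555213) = √69273178740481540955/4555213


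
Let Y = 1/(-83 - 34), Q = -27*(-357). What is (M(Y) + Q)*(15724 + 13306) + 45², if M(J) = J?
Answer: 32739167785/117 ≈ 2.7982e+8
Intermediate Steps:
Q = 9639
Y = -1/117 (Y = 1/(-117) = -1/117 ≈ -0.0085470)
(M(Y) + Q)*(15724 + 13306) + 45² = (-1/117 + 9639)*(15724 + 13306) + 45² = (1127762/117)*29030 + 2025 = 32738930860/117 + 2025 = 32739167785/117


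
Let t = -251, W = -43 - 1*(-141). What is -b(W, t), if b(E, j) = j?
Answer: 251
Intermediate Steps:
W = 98 (W = -43 + 141 = 98)
-b(W, t) = -1*(-251) = 251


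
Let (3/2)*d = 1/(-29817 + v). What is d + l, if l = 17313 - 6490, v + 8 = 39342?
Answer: 309007475/28551 ≈ 10823.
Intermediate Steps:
v = 39334 (v = -8 + 39342 = 39334)
l = 10823
d = 2/28551 (d = 2/(3*(-29817 + 39334)) = (⅔)/9517 = (⅔)*(1/9517) = 2/28551 ≈ 7.0050e-5)
d + l = 2/28551 + 10823 = 309007475/28551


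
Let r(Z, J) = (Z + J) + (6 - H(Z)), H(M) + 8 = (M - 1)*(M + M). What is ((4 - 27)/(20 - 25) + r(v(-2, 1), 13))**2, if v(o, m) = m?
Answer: 26569/25 ≈ 1062.8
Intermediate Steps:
H(M) = -8 + 2*M*(-1 + M) (H(M) = -8 + (M - 1)*(M + M) = -8 + (-1 + M)*(2*M) = -8 + 2*M*(-1 + M))
r(Z, J) = 14 + J - 2*Z**2 + 3*Z (r(Z, J) = (Z + J) + (6 - (-8 - 2*Z + 2*Z**2)) = (J + Z) + (6 + (8 - 2*Z**2 + 2*Z)) = (J + Z) + (14 - 2*Z**2 + 2*Z) = 14 + J - 2*Z**2 + 3*Z)
((4 - 27)/(20 - 25) + r(v(-2, 1), 13))**2 = ((4 - 27)/(20 - 25) + (14 + 13 - 2*1**2 + 3*1))**2 = (-23/(-5) + (14 + 13 - 2*1 + 3))**2 = (-23*(-1/5) + (14 + 13 - 2 + 3))**2 = (23/5 + 28)**2 = (163/5)**2 = 26569/25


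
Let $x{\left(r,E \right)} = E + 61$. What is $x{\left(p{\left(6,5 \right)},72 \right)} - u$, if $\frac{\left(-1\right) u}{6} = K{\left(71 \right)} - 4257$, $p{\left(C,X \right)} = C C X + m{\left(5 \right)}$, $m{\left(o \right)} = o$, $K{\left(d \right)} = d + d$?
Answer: $-24557$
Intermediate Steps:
$K{\left(d \right)} = 2 d$
$p{\left(C,X \right)} = 5 + X C^{2}$ ($p{\left(C,X \right)} = C C X + 5 = C^{2} X + 5 = X C^{2} + 5 = 5 + X C^{2}$)
$x{\left(r,E \right)} = 61 + E$
$u = 24690$ ($u = - 6 \left(2 \cdot 71 - 4257\right) = - 6 \left(142 - 4257\right) = \left(-6\right) \left(-4115\right) = 24690$)
$x{\left(p{\left(6,5 \right)},72 \right)} - u = \left(61 + 72\right) - 24690 = 133 - 24690 = -24557$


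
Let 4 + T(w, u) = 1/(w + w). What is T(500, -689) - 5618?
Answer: -5621999/1000 ≈ -5622.0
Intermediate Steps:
T(w, u) = -4 + 1/(2*w) (T(w, u) = -4 + 1/(w + w) = -4 + 1/(2*w))
T(500, -689) - 5618 = (-4 + (½)/500) - 5618 = (-4 + (½)*(1/500)) - 5618 = (-4 + 1/1000) - 5618 = -3999/1000 - 5618 = -5621999/1000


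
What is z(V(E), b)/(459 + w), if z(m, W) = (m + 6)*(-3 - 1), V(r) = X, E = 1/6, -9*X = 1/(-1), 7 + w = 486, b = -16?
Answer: -110/4221 ≈ -0.026060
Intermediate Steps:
w = 479 (w = -7 + 486 = 479)
X = 1/9 (X = -1/9/(-1) = -1/9*(-1) = 1/9 ≈ 0.11111)
E = 1/6 ≈ 0.16667
V(r) = 1/9
z(m, W) = -24 - 4*m (z(m, W) = (6 + m)*(-4) = -24 - 4*m)
z(V(E), b)/(459 + w) = (-24 - 4*1/9)/(459 + 479) = (-24 - 4/9)/938 = -220/9*1/938 = -110/4221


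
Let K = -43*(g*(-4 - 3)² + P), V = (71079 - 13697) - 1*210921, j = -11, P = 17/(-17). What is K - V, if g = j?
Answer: 176759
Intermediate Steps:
P = -1 (P = 17*(-1/17) = -1)
g = -11
V = -153539 (V = 57382 - 210921 = -153539)
K = 23220 (K = -43*(-11*(-4 - 3)² - 1) = -43*(-11*(-7)² - 1) = -43*(-11*49 - 1) = -43*(-539 - 1) = -43*(-540) = 23220)
K - V = 23220 - 1*(-153539) = 23220 + 153539 = 176759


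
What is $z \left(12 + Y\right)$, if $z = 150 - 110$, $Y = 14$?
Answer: $1040$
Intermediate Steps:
$z = 40$
$z \left(12 + Y\right) = 40 \left(12 + 14\right) = 40 \cdot 26 = 1040$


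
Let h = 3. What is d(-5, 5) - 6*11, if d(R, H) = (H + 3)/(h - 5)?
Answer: -70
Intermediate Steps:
d(R, H) = -3/2 - H/2 (d(R, H) = (H + 3)/(3 - 5) = (3 + H)/(-2) = (3 + H)*(-1/2) = -3/2 - H/2)
d(-5, 5) - 6*11 = (-3/2 - 1/2*5) - 6*11 = (-3/2 - 5/2) - 66 = -4 - 66 = -70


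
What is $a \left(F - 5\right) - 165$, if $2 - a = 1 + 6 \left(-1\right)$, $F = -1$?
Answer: $-207$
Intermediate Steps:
$a = 7$ ($a = 2 - \left(1 + 6 \left(-1\right)\right) = 2 - \left(1 - 6\right) = 2 - -5 = 2 + 5 = 7$)
$a \left(F - 5\right) - 165 = 7 \left(-1 - 5\right) - 165 = 7 \left(-6\right) - 165 = -42 - 165 = -207$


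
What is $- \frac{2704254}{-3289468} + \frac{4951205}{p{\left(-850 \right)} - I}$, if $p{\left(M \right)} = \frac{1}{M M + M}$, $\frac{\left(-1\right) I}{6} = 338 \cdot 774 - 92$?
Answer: $\frac{1058254851020717661}{266060500773210962} \approx 3.9775$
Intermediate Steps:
$I = -1569120$ ($I = - 6 \left(338 \cdot 774 - 92\right) = - 6 \left(261612 - 92\right) = \left(-6\right) 261520 = -1569120$)
$p{\left(M \right)} = \frac{1}{M + M^{2}}$ ($p{\left(M \right)} = \frac{1}{M^{2} + M} = \frac{1}{M + M^{2}}$)
$- \frac{2704254}{-3289468} + \frac{4951205}{p{\left(-850 \right)} - I} = - \frac{2704254}{-3289468} + \frac{4951205}{\frac{1}{\left(-850\right) \left(1 - 850\right)} - -1569120} = \left(-2704254\right) \left(- \frac{1}{3289468}\right) + \frac{4951205}{- \frac{1}{850 \left(-849\right)} + 1569120} = \frac{193161}{234962} + \frac{4951205}{\left(- \frac{1}{850}\right) \left(- \frac{1}{849}\right) + 1569120} = \frac{193161}{234962} + \frac{4951205}{\frac{1}{721650} + 1569120} = \frac{193161}{234962} + \frac{4951205}{\frac{1132355448001}{721650}} = \frac{193161}{234962} + 4951205 \cdot \frac{721650}{1132355448001} = \frac{193161}{234962} + \frac{3573037088250}{1132355448001} = \frac{1058254851020717661}{266060500773210962}$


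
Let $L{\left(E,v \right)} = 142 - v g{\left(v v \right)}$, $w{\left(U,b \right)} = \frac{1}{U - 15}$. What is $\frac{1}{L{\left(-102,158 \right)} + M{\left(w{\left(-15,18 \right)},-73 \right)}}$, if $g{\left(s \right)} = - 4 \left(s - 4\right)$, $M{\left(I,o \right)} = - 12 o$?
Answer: $\frac{1}{15775738} \approx 6.3388 \cdot 10^{-8}$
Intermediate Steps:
$w{\left(U,b \right)} = \frac{1}{-15 + U}$
$g{\left(s \right)} = 16 - 4 s$ ($g{\left(s \right)} = - 4 \left(-4 + s\right) = 16 - 4 s$)
$L{\left(E,v \right)} = 142 - v \left(16 - 4 v^{2}\right)$ ($L{\left(E,v \right)} = 142 - v \left(16 - 4 v v\right) = 142 - v \left(16 - 4 v^{2}\right)$)
$\frac{1}{L{\left(-102,158 \right)} + M{\left(w{\left(-15,18 \right)},-73 \right)}} = \frac{1}{\left(142 - 2528 + 4 \cdot 158^{3}\right) - -876} = \frac{1}{\left(142 - 2528 + 4 \cdot 3944312\right) + 876} = \frac{1}{\left(142 - 2528 + 15777248\right) + 876} = \frac{1}{15774862 + 876} = \frac{1}{15775738}$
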